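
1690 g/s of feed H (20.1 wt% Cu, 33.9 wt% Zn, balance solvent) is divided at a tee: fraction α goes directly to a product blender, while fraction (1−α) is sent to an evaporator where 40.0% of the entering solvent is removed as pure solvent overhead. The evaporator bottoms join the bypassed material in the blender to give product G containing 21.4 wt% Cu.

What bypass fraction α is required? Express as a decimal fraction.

All 1690×0.201 = 339.69 g/s of Cu reaches G, so G = 339.69/0.214 = 1587.3 g/s and vapour = 102.66 g/s.
The evaporator receives (1−α)·1690 of feed at 0.460 solvent and removes 0.400 of that solvent:
0.400×0.460×(1−α)×1690 = 102.66
(1−α) = 102.66/310.96 = 0.3302;  α = 0.6698.

0.670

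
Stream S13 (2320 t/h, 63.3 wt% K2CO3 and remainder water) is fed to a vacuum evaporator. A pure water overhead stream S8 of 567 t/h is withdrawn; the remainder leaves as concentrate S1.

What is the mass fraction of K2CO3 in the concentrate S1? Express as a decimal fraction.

0.838

K2CO3 is not removed: 2320×0.633 = 1468.6 t/h of K2CO3 enters S1.
Concentrate = 2320 − 567 = 1753 t/h.
Mass fraction = 1468.6/1753 = 0.838.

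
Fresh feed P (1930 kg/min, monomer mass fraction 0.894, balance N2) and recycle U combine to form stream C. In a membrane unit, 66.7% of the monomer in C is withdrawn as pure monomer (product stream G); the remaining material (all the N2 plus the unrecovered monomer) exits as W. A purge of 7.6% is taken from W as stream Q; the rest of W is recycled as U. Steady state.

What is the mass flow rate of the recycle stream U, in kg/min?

3254 kg/min

N2 enters only via P and leaves only via the purge: 1930×0.106 = 0.076×(N2 in W), and the membrane unit passes all N2, so N2 in C = N2 in W = 2691.8 kg/min.
monomer in C: m_A = 1930×0.894 + (1−0.076)·(1−0.667)·m_A, so m_A = 1725.4/0.6923 = 2492.3 kg/min.
W = (1−0.667)×2492.3 + 2691.8 = 3521.8 kg/min.
Recycle U = (1−0.076)×3521.8 = 3254.1 kg/min.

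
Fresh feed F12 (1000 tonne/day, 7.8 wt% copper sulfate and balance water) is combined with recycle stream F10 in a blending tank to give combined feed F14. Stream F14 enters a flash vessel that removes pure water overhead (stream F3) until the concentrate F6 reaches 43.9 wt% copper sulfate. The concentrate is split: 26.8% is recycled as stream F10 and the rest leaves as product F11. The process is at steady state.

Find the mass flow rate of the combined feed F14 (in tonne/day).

1065 tonne/day

Overall copper sulfate balance (none leaves overhead): copper sulfate in fresh feed = copper sulfate in product, i.e. 1000×0.078 = (1−0.268)·F6·0.439.
F6 = 78/(0.439×0.732) = 242.73 tonne/day.
Recycle F10 = 0.268×242.73 = 65.051 tonne/day.
Combined feed F14 = 1000 + 65.051 = 1065.1 tonne/day.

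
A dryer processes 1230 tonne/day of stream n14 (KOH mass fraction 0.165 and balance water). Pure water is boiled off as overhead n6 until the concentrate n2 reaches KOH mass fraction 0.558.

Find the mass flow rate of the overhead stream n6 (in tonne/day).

KOH is conserved: 1230×0.165 = 202.95 tonne/day all reports to the concentrate.
Concentrate = 202.95/(target fraction) = 363.71 tonne/day.
Overhead = 1230 − 363.71 = 866.29 tonne/day.

866.3 tonne/day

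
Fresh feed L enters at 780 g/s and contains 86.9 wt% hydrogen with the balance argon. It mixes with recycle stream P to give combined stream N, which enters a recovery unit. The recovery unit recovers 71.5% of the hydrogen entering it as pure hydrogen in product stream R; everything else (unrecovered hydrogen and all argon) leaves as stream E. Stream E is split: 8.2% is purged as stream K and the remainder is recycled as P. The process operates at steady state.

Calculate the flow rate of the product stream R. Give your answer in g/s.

hydrogen in N: m_A = 780×0.869 + (1−0.082)·(1−0.715)·m_A, so m_A = 677.82/0.7384 = 918 g/s.
Product R = 0.715×918 = 656.37 g/s.

656.4 g/s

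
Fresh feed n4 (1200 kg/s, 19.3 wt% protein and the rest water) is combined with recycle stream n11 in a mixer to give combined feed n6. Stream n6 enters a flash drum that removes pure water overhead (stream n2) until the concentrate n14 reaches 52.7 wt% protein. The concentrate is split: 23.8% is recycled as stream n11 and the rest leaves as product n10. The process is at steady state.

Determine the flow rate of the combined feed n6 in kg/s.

1337 kg/s

Overall protein balance (none leaves overhead): protein in fresh feed = protein in product, i.e. 1200×0.193 = (1−0.238)·n14·0.527.
n14 = 231.6/(0.527×0.762) = 576.73 kg/s.
Recycle n11 = 0.238×576.73 = 137.26 kg/s.
Combined feed n6 = 1200 + 137.26 = 1337.3 kg/s.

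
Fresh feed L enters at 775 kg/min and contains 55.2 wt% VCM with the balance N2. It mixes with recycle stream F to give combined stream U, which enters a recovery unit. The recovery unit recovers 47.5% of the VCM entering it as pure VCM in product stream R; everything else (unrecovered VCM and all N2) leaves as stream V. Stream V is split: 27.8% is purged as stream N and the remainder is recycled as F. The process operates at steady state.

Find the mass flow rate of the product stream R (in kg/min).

VCM in U: m_A = 775×0.552 + (1−0.278)·(1−0.475)·m_A, so m_A = 427.8/0.6210 = 688.94 kg/min.
Product R = 0.475×688.94 = 327.25 kg/min.

327.2 kg/min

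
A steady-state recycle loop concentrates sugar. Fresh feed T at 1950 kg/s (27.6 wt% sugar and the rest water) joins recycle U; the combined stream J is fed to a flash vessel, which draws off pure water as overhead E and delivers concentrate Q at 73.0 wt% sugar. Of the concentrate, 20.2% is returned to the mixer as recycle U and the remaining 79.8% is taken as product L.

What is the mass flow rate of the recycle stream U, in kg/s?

186.6 kg/s

Overall sugar balance (none leaves overhead): sugar in fresh feed = sugar in product, i.e. 1950×0.276 = (1−0.202)·Q·0.730.
Q = 538.2/(0.730×0.798) = 923.89 kg/s.
Recycle U = 0.202×923.89 = 186.62 kg/s.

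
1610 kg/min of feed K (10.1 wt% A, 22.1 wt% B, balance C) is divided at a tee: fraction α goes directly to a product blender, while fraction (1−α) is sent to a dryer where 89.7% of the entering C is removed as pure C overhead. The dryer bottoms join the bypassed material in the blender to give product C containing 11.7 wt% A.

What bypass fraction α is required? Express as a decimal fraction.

All 1610×0.101 = 162.61 kg/min of A reaches C, so C = 162.61/0.117 = 1389.8 kg/min and vapour = 220.17 kg/min.
The evaporator receives (1−α)·1610 of feed at 0.678 C and removes 0.897 of that C:
0.897×0.678×(1−α)×1610 = 220.17
(1−α) = 220.17/979.15 = 0.2249;  α = 0.7751.

0.775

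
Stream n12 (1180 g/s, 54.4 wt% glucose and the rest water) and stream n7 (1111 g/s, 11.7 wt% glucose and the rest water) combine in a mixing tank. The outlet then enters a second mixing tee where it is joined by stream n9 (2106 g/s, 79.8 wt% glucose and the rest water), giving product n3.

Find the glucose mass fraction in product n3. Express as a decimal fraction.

0.558

Overall, product flow = 4397 g/s.
glucose in = 1180×0.544 + 1111×0.117 + 2106×0.798 = 2452.5 g/s.
glucose fraction in n3 = 0.558.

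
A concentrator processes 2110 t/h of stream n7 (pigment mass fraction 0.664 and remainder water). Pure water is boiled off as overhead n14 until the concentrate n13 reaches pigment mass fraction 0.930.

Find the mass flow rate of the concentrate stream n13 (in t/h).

1506 t/h

pigment is conserved: 2110×0.664 = 1401 t/h all reports to the concentrate.
Concentrate = 1401/(target fraction) = 1506.5 t/h.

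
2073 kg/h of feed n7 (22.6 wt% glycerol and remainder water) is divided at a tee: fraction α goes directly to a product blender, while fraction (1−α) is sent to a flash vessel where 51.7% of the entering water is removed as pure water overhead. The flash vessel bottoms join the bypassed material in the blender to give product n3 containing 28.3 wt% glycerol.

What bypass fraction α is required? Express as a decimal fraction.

All 2073×0.226 = 468.5 kg/h of glycerol reaches n3, so n3 = 468.5/0.283 = 1655.5 kg/h and vapour = 417.53 kg/h.
The evaporator receives (1−α)·2073 of feed at 0.774 water and removes 0.517 of that water:
0.517×0.774×(1−α)×2073 = 417.53
(1−α) = 417.53/829.53 = 0.5033;  α = 0.4967.

0.497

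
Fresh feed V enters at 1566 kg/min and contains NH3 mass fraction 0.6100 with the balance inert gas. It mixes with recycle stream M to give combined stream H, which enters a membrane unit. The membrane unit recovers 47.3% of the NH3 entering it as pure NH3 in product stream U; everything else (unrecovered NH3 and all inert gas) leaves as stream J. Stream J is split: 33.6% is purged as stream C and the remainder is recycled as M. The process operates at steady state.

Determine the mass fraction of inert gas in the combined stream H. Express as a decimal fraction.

inert gas enters only via V and leaves only via the purge: 1566×0.390 = 0.336×(inert gas in J), and the membrane unit passes all inert gas, so inert gas in H = inert gas in J = 1817.7 kg/min.
NH3 in H: m_A = 1566×0.610 + (1−0.336)·(1−0.473)·m_A, so m_A = 955.26/0.6501 = 1469.5 kg/min.
H = 1469.5 + 1817.7 = 3287.1 kg/min.
inert gas fraction in H = 1817.7/3287.1 = 0.5530.

0.5530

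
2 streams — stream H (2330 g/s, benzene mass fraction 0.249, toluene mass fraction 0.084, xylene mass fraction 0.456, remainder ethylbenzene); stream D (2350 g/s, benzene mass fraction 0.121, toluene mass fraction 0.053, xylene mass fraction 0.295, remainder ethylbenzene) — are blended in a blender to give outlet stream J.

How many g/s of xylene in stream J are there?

1756 g/s

xylene out = xylene in = 2330×0.456 + 2350×0.295 = 1755.7 g/s.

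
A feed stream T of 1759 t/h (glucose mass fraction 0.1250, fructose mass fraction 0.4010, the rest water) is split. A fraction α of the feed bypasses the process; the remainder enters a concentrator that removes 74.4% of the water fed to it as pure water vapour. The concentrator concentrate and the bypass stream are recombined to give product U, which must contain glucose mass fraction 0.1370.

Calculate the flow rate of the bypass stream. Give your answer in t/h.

All 1759×0.125 = 219.88 t/h of glucose reaches U, so U = 219.88/0.137 = 1604.9 t/h and vapour = 154.07 t/h.
The evaporator receives (1−α)·1759 of feed at 0.474 water and removes 0.744 of that water:
0.744×0.474×(1−α)×1759 = 154.07
(1−α) = 154.07/620.32 = 0.2484;  α = 0.7516.
Bypass flow = 0.7516×1759 = 1322.1 t/h.

1322 t/h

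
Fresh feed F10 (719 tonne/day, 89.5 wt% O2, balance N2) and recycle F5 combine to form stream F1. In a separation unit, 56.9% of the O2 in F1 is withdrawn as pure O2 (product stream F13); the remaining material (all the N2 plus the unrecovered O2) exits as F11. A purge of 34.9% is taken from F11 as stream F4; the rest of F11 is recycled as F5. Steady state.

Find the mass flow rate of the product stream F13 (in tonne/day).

509 tonne/day

O2 in F1: m_A = 719×0.895 + (1−0.349)·(1−0.569)·m_A, so m_A = 643.5/0.7194 = 894.48 tonne/day.
Product F13 = 0.569×894.48 = 508.96 tonne/day.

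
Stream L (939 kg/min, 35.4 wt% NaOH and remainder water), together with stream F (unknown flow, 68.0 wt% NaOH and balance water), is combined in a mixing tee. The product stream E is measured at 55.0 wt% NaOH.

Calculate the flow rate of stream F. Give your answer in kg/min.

Let F be the unknown flow. Total out = 939 + F.
NaOH balance: 332.41 + 0.680·F = 0.550·(939 + F)
(0.680 − 0.550)·F = 0.550×939 − 332.41 = 184.04
F = 184.04 / 0.130 = 1415.7 kg/min

1416 kg/min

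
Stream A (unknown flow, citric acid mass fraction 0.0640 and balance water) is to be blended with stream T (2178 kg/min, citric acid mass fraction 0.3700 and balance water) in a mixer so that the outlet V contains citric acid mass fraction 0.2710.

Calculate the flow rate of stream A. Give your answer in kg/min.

1042 kg/min

Let A be the unknown flow. Total out = 2178 + A.
citric acid balance: 805.86 + 0.064·A = 0.271·(2178 + A)
(0.064 − 0.271)·A = 0.271×2178 − 805.86 = -215.62
A = -215.62 / -0.207 = 1041.7 kg/min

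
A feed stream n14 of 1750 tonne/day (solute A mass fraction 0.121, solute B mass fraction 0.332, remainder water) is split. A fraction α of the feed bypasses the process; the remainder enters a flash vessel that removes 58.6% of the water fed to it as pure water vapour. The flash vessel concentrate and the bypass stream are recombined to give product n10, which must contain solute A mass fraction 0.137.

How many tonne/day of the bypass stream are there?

1112 tonne/day

All 1750×0.121 = 211.75 tonne/day of solute A reaches n10, so n10 = 211.75/0.137 = 1545.6 tonne/day and vapour = 204.38 tonne/day.
The evaporator receives (1−α)·1750 of feed at 0.547 water and removes 0.586 of that water:
0.586×0.547×(1−α)×1750 = 204.38
(1−α) = 204.38/560.95 = 0.3643;  α = 0.6357.
Bypass flow = 0.6357×1750 = 1112.4 tonne/day.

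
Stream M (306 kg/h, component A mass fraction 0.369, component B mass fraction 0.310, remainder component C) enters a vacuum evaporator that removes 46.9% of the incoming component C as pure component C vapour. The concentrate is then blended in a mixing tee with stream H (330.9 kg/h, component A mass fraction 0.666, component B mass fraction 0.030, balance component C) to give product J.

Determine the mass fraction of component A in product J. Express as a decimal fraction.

0.564

Vapour removed = 0.469×0.321×306 = 46.068 kg/h; concentrate = 259.93 kg/h.
component A reaching the mixer = 112.91 (from concentrate) + 330.9×0.666 = 333.29 kg/h.
Product flow = 259.93 + 330.9 = 590.83 kg/h; component A fraction = 0.564.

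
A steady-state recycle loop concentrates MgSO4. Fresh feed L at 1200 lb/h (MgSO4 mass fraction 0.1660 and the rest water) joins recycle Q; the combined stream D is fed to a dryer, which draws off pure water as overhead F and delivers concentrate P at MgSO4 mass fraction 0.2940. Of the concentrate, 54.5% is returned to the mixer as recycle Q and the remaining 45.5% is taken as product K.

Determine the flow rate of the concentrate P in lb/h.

1489 lb/h

Overall MgSO4 balance (none leaves overhead): MgSO4 in fresh feed = MgSO4 in product, i.e. 1200×0.166 = (1−0.545)·P·0.294.
P = 199.2/(0.294×0.455) = 1489.1 lb/h.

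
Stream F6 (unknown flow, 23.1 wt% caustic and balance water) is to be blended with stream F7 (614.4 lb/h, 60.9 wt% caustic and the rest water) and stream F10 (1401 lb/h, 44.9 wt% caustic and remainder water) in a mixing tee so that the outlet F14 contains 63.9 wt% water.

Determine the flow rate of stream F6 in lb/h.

2120 lb/h

Let F6 be the unknown flow. Total out = 2015.4 + F6.
water balance: 1012.2 + 0.769·F6 = 0.639·(2015.4 + F6)
(0.769 − 0.639)·F6 = 0.639×2015.4 − 1012.2 = 275.66
F6 = 275.66 / 0.130 = 2120.5 lb/h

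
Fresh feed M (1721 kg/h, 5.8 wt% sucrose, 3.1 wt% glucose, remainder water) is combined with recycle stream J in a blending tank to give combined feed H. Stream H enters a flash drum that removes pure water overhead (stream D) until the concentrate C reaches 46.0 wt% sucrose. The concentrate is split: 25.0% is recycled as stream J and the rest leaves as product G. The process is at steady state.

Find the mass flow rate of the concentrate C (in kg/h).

289.3 kg/h

Overall sucrose balance (none leaves overhead): sucrose in fresh feed = sucrose in product, i.e. 1721×0.058 = (1−0.250)·C·0.460.
C = 99.818/(0.460×0.750) = 289.33 kg/h.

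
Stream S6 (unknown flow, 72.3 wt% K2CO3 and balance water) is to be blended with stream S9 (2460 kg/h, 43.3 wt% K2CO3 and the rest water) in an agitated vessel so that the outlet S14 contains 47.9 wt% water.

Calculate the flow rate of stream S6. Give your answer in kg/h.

Let S6 be the unknown flow. Total out = 2460 + S6.
water balance: 1394.8 + 0.277·S6 = 0.479·(2460 + S6)
(0.277 − 0.479)·S6 = 0.479×2460 − 1394.8 = -216.48
S6 = -216.48 / -0.202 = 1071.7 kg/h

1072 kg/h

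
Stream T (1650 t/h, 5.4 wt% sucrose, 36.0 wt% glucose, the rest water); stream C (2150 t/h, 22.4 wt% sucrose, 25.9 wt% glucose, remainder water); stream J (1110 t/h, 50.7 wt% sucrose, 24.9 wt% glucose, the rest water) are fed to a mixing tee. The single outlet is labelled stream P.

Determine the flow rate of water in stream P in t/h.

2349 t/h

water out = water in = 1650×0.586 + 2150×0.517 + 1110×0.244 = 2349.3 t/h.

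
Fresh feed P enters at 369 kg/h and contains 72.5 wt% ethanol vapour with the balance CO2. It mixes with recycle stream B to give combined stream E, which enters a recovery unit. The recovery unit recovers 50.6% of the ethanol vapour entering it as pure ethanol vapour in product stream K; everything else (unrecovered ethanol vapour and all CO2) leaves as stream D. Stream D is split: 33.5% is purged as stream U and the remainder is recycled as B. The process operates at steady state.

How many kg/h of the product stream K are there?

ethanol vapour in E: m_A = 369×0.725 + (1−0.335)·(1−0.506)·m_A, so m_A = 267.52/0.6715 = 398.41 kg/h.
Product K = 0.506×398.41 = 201.59 kg/h.

201.6 kg/h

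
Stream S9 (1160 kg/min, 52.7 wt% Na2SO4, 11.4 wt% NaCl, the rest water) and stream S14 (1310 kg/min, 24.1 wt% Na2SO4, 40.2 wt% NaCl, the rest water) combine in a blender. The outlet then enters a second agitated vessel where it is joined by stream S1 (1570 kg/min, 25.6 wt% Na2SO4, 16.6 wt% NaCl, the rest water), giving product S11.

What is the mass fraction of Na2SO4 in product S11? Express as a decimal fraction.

Overall, product flow = 4040 kg/min.
Na2SO4 in = 1160×0.527 + 1310×0.241 + 1570×0.256 = 1329 kg/min.
Na2SO4 fraction in S11 = 0.329.

0.329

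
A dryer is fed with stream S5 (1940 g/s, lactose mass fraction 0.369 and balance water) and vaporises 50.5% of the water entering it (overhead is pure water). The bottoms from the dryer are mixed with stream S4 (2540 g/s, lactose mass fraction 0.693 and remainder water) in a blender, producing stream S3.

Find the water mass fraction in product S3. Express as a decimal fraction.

Vapour removed = 0.505×0.631×1940 = 618.19 g/s; concentrate = 1321.8 g/s.
water reaching the mixer = 605.95 (from concentrate) + 2540×0.307 = 1385.7 g/s.
Product flow = 1321.8 + 2540 = 3861.8 g/s; water fraction = 0.359.

0.359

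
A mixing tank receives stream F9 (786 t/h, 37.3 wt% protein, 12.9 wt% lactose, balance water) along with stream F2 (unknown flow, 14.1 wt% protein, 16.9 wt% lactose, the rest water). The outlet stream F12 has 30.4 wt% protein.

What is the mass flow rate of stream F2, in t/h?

Let F2 be the unknown flow. Total out = 786 + F2.
protein balance: 293.18 + 0.141·F2 = 0.304·(786 + F2)
(0.141 − 0.304)·F2 = 0.304×786 − 293.18 = -54.234
F2 = -54.234 / -0.163 = 332.72 t/h

332.7 t/h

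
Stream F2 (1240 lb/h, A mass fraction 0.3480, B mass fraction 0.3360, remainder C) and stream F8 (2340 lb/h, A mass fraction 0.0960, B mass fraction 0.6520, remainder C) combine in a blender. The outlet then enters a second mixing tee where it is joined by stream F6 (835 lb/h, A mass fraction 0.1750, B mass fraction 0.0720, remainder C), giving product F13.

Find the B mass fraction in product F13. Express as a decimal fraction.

Overall, product flow = 4415 lb/h.
B in = 1240×0.336 + 2340×0.652 + 835×0.072 = 2002.4 lb/h.
B fraction in F13 = 0.4536.

0.4536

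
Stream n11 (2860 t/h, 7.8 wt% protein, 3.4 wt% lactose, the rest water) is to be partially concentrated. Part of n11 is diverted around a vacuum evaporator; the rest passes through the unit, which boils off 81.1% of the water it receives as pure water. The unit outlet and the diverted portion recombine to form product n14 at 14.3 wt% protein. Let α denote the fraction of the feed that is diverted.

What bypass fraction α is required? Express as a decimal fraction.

All 2860×0.078 = 223.08 t/h of protein reaches n14, so n14 = 223.08/0.143 = 1560 t/h and vapour = 1300 t/h.
The evaporator receives (1−α)·2860 of feed at 0.888 water and removes 0.811 of that water:
0.811×0.888×(1−α)×2860 = 1300
(1−α) = 1300/2059.7 = 0.6312;  α = 0.3688.

0.369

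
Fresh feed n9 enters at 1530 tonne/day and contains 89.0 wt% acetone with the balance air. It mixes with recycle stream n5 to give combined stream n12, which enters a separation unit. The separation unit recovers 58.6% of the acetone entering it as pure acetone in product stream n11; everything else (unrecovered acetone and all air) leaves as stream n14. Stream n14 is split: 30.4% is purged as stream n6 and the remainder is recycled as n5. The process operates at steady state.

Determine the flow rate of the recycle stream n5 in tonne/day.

936.5 tonne/day

air enters only via n9 and leaves only via the purge: 1530×0.110 = 0.304×(air in n14), and the separation unit passes all air, so air in n12 = air in n14 = 553.62 tonne/day.
acetone in n12: m_A = 1530×0.890 + (1−0.304)·(1−0.586)·m_A, so m_A = 1361.7/0.7119 = 1912.9 tonne/day.
n14 = (1−0.586)×1912.9 + 553.62 = 1345.6 tonne/day.
Recycle n5 = (1−0.304)×1345.6 = 936.51 tonne/day.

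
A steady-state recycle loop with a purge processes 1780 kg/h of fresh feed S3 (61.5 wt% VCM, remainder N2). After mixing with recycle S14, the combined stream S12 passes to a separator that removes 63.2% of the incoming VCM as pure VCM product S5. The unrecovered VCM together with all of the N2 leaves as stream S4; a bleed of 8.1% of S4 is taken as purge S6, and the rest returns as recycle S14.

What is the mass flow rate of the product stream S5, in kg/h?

1045 kg/h

VCM in S12: m_A = 1780×0.615 + (1−0.081)·(1−0.632)·m_A, so m_A = 1094.7/0.6618 = 1654.1 kg/h.
Product S5 = 0.632×1654.1 = 1045.4 kg/h.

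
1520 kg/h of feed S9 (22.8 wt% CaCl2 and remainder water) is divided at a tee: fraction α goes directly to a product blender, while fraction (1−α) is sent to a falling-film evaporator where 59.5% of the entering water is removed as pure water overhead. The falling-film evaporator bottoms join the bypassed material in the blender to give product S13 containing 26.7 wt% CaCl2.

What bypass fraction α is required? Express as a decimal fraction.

0.682

All 1520×0.228 = 346.56 kg/h of CaCl2 reaches S13, so S13 = 346.56/0.267 = 1298 kg/h and vapour = 222.02 kg/h.
The evaporator receives (1−α)·1520 of feed at 0.772 water and removes 0.595 of that water:
0.595×0.772×(1−α)×1520 = 222.02
(1−α) = 222.02/698.2 = 0.3180;  α = 0.6820.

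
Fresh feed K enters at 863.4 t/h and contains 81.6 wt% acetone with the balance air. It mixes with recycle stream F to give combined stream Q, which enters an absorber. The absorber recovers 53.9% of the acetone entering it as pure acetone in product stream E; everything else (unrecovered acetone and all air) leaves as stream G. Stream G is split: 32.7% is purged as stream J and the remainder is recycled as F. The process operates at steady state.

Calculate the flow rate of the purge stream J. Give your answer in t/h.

312.8 t/h

air enters only via K and leaves only via the purge: 863.4×0.184 = 0.327×(air in G), and the absorber passes all air, so air in Q = air in G = 485.83 t/h.
acetone in Q: m_A = 863.4×0.816 + (1−0.327)·(1−0.539)·m_A, so m_A = 704.53/0.6897 = 1021.4 t/h.
G = (1−0.539)×1021.4 + 485.83 = 956.71 t/h.
Purge J = 0.327×956.71 = 312.84 t/h.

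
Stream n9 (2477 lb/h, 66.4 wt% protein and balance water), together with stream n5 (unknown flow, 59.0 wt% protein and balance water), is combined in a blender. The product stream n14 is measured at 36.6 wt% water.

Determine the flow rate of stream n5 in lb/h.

1689 lb/h

Let n5 be the unknown flow. Total out = 2477 + n5.
water balance: 832.27 + 0.410·n5 = 0.366·(2477 + n5)
(0.410 − 0.366)·n5 = 0.366×2477 − 832.27 = 74.31
n5 = 74.31 / 0.044 = 1688.9 lb/h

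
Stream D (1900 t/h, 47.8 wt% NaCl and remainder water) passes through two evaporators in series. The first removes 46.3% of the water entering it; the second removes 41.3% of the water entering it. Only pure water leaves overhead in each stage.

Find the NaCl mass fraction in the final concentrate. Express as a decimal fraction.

water in feed = 1900×0.522 = 991.8 t/h.
After stage 1: water left = (1−0.463)×991.8 = 532.6; stream total = 1440.8 t/h.
After stage 2: water left = (1−0.413)×532.6 = 312.63; final concentrate = 1220.8 t/h.
NaCl fraction = 908.2/1220.8 = 0.7439.

0.7439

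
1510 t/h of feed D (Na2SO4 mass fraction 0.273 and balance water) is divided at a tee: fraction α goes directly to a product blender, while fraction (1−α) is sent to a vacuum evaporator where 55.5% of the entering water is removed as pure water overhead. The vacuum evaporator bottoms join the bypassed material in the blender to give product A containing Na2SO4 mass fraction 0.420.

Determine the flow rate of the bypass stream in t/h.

200.2 t/h

All 1510×0.273 = 412.23 t/h of Na2SO4 reaches A, so A = 412.23/0.420 = 981.5 t/h and vapour = 528.5 t/h.
The evaporator receives (1−α)·1510 of feed at 0.727 water and removes 0.555 of that water:
0.555×0.727×(1−α)×1510 = 528.5
(1−α) = 528.5/609.26 = 0.8674;  α = 0.1326.
Bypass flow = 0.1326×1510 = 200.16 t/h.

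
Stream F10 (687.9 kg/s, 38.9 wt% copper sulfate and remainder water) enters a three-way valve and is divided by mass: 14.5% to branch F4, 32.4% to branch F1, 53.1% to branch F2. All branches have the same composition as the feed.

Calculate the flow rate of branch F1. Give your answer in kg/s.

222.9 kg/s

Branch F1 flow = 0.324×687.9 = 222.88 kg/s.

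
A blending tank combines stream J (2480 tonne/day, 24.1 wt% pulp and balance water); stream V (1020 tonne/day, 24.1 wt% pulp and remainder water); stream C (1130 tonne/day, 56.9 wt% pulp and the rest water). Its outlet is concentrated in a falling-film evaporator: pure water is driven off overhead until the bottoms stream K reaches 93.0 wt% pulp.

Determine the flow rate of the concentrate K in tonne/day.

pulp entering = 2480×0.241 + 1020×0.241 + 1130×0.569 = 1486.5 tonne/day.
All pulp reports to K, so K = 1486.5/0.930 = 1598.4 tonne/day.

1598 tonne/day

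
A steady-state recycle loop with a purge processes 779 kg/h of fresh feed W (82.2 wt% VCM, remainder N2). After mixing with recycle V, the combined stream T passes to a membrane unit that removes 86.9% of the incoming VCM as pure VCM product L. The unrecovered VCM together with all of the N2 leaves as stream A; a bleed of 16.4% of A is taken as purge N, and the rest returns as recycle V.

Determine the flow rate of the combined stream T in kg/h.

N2 enters only via W and leaves only via the purge: 779×0.178 = 0.164×(N2 in A), and the membrane unit passes all N2, so N2 in T = N2 in A = 845.5 kg/h.
VCM in T: m_A = 779×0.822 + (1−0.164)·(1−0.869)·m_A, so m_A = 640.34/0.8905 = 719.09 kg/h.
T = 719.09 + 845.5 = 1564.6 kg/h.

1565 kg/h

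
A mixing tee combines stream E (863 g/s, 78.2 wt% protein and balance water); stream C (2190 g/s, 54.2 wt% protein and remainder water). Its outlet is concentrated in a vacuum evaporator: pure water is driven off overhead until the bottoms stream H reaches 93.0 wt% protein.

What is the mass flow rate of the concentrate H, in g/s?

protein entering = 863×0.782 + 2190×0.542 = 1861.8 g/s.
All protein reports to H, so H = 1861.8/0.930 = 2002 g/s.

2002 g/s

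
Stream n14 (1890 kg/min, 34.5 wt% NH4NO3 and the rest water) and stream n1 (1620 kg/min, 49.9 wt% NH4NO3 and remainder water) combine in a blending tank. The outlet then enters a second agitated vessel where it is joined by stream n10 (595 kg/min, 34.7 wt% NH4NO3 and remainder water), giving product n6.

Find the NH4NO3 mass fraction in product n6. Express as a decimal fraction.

Overall, product flow = 4105 kg/min.
NH4NO3 in = 1890×0.345 + 1620×0.499 + 595×0.347 = 1666.9 kg/min.
NH4NO3 fraction in n6 = 0.406.

0.406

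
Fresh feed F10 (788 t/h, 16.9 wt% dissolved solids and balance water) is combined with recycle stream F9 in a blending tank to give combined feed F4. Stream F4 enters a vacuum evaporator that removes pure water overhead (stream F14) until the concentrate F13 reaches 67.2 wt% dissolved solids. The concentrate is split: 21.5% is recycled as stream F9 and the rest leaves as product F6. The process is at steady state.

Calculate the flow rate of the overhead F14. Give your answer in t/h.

Overall dissolved solids balance (none leaves overhead): dissolved solids in fresh feed = dissolved solids in product, i.e. 788×0.169 = (1−0.215)·F13·0.672.
F13 = 133.17/(0.672×0.785) = 252.45 t/h.
Recycle F9 = 0.215×252.45 = 54.277 t/h.
Combined feed F4 = 788 + 54.277 = 842.28 t/h.
Overhead F14 = F4 − F13 = 842.28 − 252.45 = 589.83 t/h.

589.8 t/h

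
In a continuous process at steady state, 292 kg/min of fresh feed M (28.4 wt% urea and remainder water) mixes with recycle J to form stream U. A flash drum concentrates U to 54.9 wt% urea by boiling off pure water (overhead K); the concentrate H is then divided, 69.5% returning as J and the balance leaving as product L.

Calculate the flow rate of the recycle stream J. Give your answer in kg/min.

Overall urea balance (none leaves overhead): urea in fresh feed = urea in product, i.e. 292×0.284 = (1−0.695)·H·0.549.
H = 82.928/(0.549×0.305) = 495.26 kg/min.
Recycle J = 0.695×495.26 = 344.2 kg/min.

344.2 kg/min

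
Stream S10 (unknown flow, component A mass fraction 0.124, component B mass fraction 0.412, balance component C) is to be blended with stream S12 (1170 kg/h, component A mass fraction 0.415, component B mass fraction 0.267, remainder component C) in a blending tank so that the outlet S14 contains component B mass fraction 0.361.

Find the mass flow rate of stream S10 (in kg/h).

Let S10 be the unknown flow. Total out = 1170 + S10.
component B balance: 312.39 + 0.412·S10 = 0.361·(1170 + S10)
(0.412 − 0.361)·S10 = 0.361×1170 − 312.39 = 109.98
S10 = 109.98 / 0.051 = 2156.5 kg/h

2156 kg/h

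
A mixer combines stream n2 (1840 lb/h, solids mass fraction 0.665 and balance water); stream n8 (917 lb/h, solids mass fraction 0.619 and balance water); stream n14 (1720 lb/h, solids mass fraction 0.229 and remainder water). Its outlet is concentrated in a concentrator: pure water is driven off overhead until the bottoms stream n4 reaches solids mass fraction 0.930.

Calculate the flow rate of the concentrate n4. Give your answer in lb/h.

2350 lb/h

solids entering = 1840×0.665 + 917×0.619 + 1720×0.229 = 2185.1 lb/h.
All solids reports to n4, so n4 = 2185.1/0.930 = 2349.6 lb/h.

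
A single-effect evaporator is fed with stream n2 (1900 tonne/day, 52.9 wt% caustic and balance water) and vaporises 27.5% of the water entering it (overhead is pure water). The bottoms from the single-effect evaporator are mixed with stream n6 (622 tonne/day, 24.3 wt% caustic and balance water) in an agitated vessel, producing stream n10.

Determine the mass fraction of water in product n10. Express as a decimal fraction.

0.492

Vapour removed = 0.275×0.471×1900 = 246.1 tonne/day; concentrate = 1653.9 tonne/day.
water reaching the mixer = 648.8 (from concentrate) + 622×0.757 = 1119.7 tonne/day.
Product flow = 1653.9 + 622 = 2275.9 tonne/day; water fraction = 0.492.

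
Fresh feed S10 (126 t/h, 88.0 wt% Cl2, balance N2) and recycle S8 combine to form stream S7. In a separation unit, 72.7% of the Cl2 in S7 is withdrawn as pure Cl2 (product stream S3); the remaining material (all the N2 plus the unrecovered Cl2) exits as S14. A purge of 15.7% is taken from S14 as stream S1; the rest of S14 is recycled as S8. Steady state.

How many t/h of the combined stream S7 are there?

240.3 t/h

N2 enters only via S10 and leaves only via the purge: 126×0.120 = 0.157×(N2 in S14), and the separation unit passes all N2, so N2 in S7 = N2 in S14 = 96.306 t/h.
Cl2 in S7: m_A = 126×0.880 + (1−0.157)·(1−0.727)·m_A, so m_A = 110.88/0.7699 = 144.03 t/h.
S7 = 144.03 + 96.306 = 240.33 t/h.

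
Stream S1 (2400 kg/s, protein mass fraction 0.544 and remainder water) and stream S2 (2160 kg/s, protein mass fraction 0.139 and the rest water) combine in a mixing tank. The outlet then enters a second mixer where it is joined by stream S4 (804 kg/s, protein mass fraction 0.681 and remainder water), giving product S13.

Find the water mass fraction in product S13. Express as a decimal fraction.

Overall, product flow = 5364 kg/s.
water in = 2400×0.456 + 2160×0.861 + 804×0.319 = 3210.6 kg/s.
water fraction in S13 = 0.599.

0.599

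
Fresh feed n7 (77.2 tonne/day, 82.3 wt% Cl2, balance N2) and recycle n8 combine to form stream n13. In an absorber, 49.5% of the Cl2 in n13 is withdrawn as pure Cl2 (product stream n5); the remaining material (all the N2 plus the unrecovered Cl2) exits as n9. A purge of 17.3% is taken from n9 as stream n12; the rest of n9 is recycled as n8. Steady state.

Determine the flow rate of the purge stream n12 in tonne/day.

23.2 tonne/day

N2 enters only via n7 and leaves only via the purge: 77.2×0.177 = 0.173×(N2 in n9), and the absorber passes all N2, so N2 in n13 = N2 in n9 = 78.985 tonne/day.
Cl2 in n13: m_A = 77.2×0.823 + (1−0.173)·(1−0.495)·m_A, so m_A = 63.536/0.5824 = 109.1 tonne/day.
n9 = (1−0.495)×109.1 + 78.985 = 134.08 tonne/day.
Purge n12 = 0.173×134.08 = 23.196 tonne/day.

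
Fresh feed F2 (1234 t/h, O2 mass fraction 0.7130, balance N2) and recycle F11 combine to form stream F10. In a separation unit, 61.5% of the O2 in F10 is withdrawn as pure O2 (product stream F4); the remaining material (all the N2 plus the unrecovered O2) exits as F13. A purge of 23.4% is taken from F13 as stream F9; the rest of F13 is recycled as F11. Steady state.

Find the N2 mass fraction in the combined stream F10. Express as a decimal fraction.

0.5481

N2 enters only via F2 and leaves only via the purge: 1234×0.287 = 0.234×(N2 in F13), and the separation unit passes all N2, so N2 in F10 = N2 in F13 = 1513.5 t/h.
O2 in F10: m_A = 1234×0.713 + (1−0.234)·(1−0.615)·m_A, so m_A = 879.84/0.7051 = 1247.8 t/h.
F10 = 1247.8 + 1513.5 = 2761.3 t/h.
N2 fraction in F10 = 1513.5/2761.3 = 0.5481.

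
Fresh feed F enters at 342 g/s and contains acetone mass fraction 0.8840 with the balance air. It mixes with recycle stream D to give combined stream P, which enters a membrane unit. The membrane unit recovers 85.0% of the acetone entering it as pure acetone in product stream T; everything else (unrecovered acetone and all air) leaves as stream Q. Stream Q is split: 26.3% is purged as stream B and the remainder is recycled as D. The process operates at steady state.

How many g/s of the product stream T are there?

acetone in P: m_A = 342×0.884 + (1−0.263)·(1−0.850)·m_A, so m_A = 302.33/0.8894 = 339.9 g/s.
Product T = 0.850×339.9 = 288.92 g/s.

288.9 g/s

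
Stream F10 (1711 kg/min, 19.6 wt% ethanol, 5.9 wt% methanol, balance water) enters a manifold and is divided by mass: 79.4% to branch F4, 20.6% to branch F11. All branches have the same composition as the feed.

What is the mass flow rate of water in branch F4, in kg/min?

Branch F4 total = 0.794×1711 = 1358.5 kg/min.
water in F4 = 0.745×1358.5 = 1012.1 kg/min.

1012 kg/min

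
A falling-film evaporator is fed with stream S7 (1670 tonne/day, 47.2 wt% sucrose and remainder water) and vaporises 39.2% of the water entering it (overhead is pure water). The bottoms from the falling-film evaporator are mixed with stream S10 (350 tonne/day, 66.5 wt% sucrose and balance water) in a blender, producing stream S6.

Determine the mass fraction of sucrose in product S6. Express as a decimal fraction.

0.610

Vapour removed = 0.392×0.528×1670 = 345.65 tonne/day; concentrate = 1324.4 tonne/day.
sucrose reaching the mixer = 788.24 (from concentrate) + 350×0.665 = 1021 tonne/day.
Product flow = 1324.4 + 350 = 1674.4 tonne/day; sucrose fraction = 0.610.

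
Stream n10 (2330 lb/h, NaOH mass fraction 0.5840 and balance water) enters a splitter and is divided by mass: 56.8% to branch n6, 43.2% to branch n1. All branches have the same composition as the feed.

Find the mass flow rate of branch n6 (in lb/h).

1323 lb/h

Branch n6 flow = 0.568×2330 = 1323.4 lb/h.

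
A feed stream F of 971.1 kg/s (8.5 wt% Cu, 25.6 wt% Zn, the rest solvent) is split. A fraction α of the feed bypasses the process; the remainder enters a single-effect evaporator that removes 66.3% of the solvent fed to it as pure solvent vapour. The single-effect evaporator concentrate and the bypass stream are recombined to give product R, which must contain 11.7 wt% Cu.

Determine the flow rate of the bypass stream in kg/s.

All 971.1×0.085 = 82.544 kg/s of Cu reaches R, so R = 82.544/0.117 = 705.5 kg/s and vapour = 265.6 kg/s.
The evaporator receives (1−α)·971.1 of feed at 0.659 solvent and removes 0.663 of that solvent:
0.663×0.659×(1−α)×971.1 = 265.6
(1−α) = 265.6/424.29 = 0.6260;  α = 0.3740.
Bypass flow = 0.3740×971.1 = 363.2 kg/s.

363.2 kg/s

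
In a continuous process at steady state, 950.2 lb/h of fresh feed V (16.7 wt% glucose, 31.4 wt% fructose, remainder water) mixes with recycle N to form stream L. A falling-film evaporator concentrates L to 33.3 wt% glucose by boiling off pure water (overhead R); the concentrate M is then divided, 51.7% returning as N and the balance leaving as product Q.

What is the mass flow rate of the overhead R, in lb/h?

473.7 lb/h

Overall glucose balance (none leaves overhead): glucose in fresh feed = glucose in product, i.e. 950.2×0.167 = (1−0.517)·M·0.333.
M = 158.68/(0.333×0.483) = 986.6 lb/h.
Recycle N = 0.517×986.6 = 510.07 lb/h.
Combined feed L = 950.2 + 510.07 = 1460.3 lb/h.
Overhead R = L − M = 1460.3 − 986.6 = 473.67 lb/h.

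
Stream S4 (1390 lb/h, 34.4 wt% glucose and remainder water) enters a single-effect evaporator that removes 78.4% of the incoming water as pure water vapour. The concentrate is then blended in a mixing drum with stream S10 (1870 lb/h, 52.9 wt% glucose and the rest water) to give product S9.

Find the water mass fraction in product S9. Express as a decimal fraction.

0.423

Vapour removed = 0.784×0.656×1390 = 714.88 lb/h; concentrate = 675.12 lb/h.
water reaching the mixer = 196.96 (from concentrate) + 1870×0.471 = 1077.7 lb/h.
Product flow = 675.12 + 1870 = 2545.1 lb/h; water fraction = 0.423.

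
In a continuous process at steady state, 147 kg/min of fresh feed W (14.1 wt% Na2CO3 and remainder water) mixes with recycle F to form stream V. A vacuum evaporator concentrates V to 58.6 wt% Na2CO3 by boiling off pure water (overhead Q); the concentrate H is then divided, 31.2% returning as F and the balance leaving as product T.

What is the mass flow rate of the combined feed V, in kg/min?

Overall Na2CO3 balance (none leaves overhead): Na2CO3 in fresh feed = Na2CO3 in product, i.e. 147×0.141 = (1−0.312)·H·0.586.
H = 20.727/(0.586×0.688) = 51.41 kg/min.
Recycle F = 0.312×51.41 = 16.04 kg/min.
Combined feed V = 147 + 16.04 = 163.04 kg/min.

163 kg/min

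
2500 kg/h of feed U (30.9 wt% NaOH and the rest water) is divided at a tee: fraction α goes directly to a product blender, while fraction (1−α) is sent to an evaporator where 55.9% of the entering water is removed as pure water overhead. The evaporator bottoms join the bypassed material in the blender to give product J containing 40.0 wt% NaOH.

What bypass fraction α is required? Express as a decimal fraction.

0.411

All 2500×0.309 = 772.5 kg/h of NaOH reaches J, so J = 772.5/0.400 = 1931.2 kg/h and vapour = 568.75 kg/h.
The evaporator receives (1−α)·2500 of feed at 0.691 water and removes 0.559 of that water:
0.559×0.691×(1−α)×2500 = 568.75
(1−α) = 568.75/965.67 = 0.5890;  α = 0.4110.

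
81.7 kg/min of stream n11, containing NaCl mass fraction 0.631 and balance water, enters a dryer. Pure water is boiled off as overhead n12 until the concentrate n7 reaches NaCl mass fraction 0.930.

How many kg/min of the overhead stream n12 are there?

NaCl is conserved: 81.7×0.631 = 51.553 kg/min all reports to the concentrate.
Concentrate = 51.553/(target fraction) = 55.433 kg/min.
Overhead = 81.7 − 55.433 = 26.267 kg/min.

26.27 kg/min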